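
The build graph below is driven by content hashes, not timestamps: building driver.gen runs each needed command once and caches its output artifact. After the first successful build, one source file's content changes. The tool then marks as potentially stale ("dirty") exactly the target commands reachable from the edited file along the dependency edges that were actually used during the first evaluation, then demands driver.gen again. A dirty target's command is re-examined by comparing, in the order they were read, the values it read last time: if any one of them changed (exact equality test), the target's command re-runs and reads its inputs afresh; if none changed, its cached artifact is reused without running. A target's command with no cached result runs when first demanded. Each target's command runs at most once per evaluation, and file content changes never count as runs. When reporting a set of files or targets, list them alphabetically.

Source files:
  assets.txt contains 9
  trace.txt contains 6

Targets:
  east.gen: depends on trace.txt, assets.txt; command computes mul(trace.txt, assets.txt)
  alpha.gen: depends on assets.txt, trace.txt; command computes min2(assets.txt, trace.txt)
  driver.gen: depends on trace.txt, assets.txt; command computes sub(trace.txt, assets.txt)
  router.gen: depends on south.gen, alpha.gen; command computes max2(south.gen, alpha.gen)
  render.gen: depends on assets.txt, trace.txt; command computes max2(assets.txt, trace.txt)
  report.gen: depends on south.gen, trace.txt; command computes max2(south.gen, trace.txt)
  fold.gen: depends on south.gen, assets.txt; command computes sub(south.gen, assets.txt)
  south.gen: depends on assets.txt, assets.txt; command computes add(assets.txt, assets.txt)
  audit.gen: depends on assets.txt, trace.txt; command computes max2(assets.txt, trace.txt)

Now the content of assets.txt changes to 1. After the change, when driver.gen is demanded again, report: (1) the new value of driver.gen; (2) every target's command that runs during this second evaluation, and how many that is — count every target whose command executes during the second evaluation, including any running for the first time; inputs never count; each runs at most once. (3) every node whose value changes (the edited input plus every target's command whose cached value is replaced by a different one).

driver.gen now evaluates to 5.
Run set: driver.gen (1 run).
Changed values: assets.txt, driver.gen.

Initial pass — values computed on the first demand:
  driver.gen = sub(6, 9) = -3

Second demand — change propagation:
  driver.gen: re-runs because assets.txt 9->1; new result 5.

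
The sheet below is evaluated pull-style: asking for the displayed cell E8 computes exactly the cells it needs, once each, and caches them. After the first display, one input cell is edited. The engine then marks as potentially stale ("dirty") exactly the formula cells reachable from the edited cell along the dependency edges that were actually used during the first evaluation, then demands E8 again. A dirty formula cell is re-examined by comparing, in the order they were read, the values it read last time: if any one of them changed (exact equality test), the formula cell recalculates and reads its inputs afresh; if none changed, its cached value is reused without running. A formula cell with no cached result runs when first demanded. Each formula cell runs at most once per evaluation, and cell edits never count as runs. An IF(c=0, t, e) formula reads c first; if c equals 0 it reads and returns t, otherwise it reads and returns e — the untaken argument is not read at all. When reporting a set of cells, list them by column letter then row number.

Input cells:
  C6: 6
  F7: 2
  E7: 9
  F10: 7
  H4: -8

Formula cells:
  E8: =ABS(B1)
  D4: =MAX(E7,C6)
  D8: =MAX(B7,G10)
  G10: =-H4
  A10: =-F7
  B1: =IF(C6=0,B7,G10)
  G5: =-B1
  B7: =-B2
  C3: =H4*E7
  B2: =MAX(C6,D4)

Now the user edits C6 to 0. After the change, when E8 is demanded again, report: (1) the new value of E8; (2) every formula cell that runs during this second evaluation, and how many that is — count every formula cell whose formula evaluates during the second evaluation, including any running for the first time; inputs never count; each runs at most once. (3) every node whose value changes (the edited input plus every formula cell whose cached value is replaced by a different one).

Demanding E8 again yields 9.
5 formula cells run: B1, B2, B7, D4, E8.
The nodes whose values change: B1, C6, E8.
Note the branch switch — B2, B7, D4 had no cache and run now for the first time.

First demand of the output computes:
  G10 = -(-8) = 8
  B1 = IF(C6=0: C6=6 -> else branch G10) = 8
  E8 = ABS(8) = 8

After the edit, cleaning proceeds:
  D4: had never run; runs now, result 9.
  B2: had never run; runs now, result 9.
  B7: had never run; runs now, result -9.
  B1: a read changed (C6 6->0) — executes, giving -9.
  E8: a read changed (B1 8->-9) — executes, giving 9.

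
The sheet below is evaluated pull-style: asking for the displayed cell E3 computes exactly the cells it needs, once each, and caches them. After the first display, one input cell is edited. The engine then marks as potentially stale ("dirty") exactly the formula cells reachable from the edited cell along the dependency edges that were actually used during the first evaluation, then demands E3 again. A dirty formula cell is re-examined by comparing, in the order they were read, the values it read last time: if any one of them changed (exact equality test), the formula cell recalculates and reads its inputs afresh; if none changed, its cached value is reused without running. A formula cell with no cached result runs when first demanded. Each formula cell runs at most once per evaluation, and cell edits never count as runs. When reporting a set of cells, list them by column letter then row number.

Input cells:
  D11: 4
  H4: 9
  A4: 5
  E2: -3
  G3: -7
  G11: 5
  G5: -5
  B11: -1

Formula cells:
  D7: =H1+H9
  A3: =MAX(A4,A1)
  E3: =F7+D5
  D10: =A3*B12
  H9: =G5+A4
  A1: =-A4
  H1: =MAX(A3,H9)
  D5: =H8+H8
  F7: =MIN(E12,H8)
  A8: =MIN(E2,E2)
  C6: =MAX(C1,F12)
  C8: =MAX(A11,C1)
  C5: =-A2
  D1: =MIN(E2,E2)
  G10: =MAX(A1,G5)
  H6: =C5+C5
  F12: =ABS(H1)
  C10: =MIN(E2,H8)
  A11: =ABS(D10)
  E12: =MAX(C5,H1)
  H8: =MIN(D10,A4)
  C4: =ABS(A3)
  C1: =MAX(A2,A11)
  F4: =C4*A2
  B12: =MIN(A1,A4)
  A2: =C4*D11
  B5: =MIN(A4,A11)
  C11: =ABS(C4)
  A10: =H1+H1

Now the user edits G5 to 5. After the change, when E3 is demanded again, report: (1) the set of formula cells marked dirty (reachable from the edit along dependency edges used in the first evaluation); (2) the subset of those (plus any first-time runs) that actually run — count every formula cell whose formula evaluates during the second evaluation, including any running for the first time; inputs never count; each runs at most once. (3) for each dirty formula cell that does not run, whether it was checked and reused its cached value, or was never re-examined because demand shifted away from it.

First demand of the output computes:
  A1 = -(5) = -5
  A3 = MAX(5, -5) = 5
  B12 = MIN(-5, 5) = -5
  C4 = ABS(5) = 5
  A2 = 5 * 4 = 20
  C5 = -(20) = -20
  D10 = 5 * -5 = -25
  H8 = MIN(-25, 5) = -25
  D5 = -25 + -25 = -50
  H9 = -5 + 5 = 0
  H1 = MAX(5, 0) = 5
  E12 = MAX(-20, 5) = 5
  F7 = MIN(5, -25) = -25
  E3 = -25 + -50 = -75

After the edit, cleaning proceeds:
  H9: a read changed (G5 -5->5) — executes, giving 10.
  H1: a read changed (H9 0->10) — executes, giving 10.
  E12: a read changed (H1 5->10) — executes, giving 10.
  F7: a read changed (E12 5->10) — executes, giving -25 — identical to its old value.
  E3: dirty, but its reads are unchanged (F7 unchanged, D5 unchanged); cached -75 stands.

Note the absorption at F7: it re-runs yet its value is the same, leaving the output's value untouched.

The edit dirties: E3, E12, F7, H1, H9.
4 formula cells run: E12, F7, H1, H9.
Cache hits after checking: E3.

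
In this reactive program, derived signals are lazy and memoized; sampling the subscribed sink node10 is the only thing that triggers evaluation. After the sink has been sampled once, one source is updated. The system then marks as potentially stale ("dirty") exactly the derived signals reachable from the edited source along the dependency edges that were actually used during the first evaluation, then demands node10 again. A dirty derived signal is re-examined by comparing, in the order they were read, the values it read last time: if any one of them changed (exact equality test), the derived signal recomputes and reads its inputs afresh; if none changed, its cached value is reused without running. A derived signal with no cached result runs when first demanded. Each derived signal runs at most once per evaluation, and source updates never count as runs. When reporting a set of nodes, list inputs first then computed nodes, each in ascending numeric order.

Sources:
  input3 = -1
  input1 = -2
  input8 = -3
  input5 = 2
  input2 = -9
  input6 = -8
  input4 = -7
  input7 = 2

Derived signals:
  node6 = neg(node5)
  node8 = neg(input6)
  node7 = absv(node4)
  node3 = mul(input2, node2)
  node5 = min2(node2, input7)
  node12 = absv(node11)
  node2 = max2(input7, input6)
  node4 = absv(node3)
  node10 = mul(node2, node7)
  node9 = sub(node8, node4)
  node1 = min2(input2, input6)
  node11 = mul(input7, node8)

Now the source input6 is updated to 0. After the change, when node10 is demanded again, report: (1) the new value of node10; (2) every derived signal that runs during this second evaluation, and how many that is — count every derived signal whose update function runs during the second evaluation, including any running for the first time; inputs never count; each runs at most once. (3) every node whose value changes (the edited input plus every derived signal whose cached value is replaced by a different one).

Demanding node10 again yields 36.
1 derived signals run: node2.
The nodes whose values change: input6.
Note the absorption at node2: it re-runs yet its value is the same, leaving the output's value untouched.

First demand of the output computes:
  node2 = max2(2, -8) = 2
  node3 = mul(-9, 2) = -18
  node4 = absv(-18) = 18
  node7 = absv(18) = 18
  node10 = mul(2, 18) = 36

After the edit, cleaning proceeds:
  node2: a read changed (input6 -8->0) — executes, giving 2 — identical to its old value.
  node3: dirty, but its reads are unchanged (input2 unchanged, node2 unchanged); cached -18 stands.
  node4: dirty, but its reads are unchanged (node3 unchanged); cached 18 stands.
  node7: dirty, but its reads are unchanged (node4 unchanged); cached 18 stands.
  node10: dirty, but its reads are unchanged (node2 unchanged, node7 unchanged); cached 36 stands.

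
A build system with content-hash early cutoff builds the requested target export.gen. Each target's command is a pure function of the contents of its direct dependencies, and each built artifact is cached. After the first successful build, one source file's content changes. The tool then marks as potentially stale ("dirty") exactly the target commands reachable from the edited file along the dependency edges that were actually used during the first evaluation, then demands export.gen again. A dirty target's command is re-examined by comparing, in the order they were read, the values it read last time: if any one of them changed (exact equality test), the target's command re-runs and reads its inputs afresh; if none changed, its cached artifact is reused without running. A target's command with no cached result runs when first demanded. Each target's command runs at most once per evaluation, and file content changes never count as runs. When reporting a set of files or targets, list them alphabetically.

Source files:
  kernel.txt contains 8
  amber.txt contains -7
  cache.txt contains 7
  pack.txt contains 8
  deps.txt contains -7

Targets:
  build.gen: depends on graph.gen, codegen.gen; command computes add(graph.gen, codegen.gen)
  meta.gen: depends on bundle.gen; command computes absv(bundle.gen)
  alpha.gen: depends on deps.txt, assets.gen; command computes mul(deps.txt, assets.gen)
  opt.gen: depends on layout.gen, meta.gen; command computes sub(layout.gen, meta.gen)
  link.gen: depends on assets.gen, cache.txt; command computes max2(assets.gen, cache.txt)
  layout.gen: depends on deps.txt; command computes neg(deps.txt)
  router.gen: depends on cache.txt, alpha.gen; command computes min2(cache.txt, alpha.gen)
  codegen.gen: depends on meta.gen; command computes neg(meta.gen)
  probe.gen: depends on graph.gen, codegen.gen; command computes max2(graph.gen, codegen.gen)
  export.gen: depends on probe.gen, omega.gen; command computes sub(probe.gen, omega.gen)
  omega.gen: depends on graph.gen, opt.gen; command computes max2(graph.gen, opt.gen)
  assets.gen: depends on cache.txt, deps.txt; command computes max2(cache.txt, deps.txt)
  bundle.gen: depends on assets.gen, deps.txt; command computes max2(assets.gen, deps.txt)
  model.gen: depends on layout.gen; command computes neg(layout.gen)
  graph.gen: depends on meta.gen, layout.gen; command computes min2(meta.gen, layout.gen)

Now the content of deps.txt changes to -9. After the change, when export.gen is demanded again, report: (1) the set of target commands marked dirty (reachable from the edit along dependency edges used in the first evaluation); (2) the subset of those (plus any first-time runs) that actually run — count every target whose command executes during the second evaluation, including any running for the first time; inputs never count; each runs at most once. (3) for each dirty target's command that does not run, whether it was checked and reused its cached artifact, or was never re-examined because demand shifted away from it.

First evaluation (everything demanded from the output):
  assets.gen = max2(7, -7) = 7
  bundle.gen = max2(7, -7) = 7
  layout.gen = neg(-7) = 7
  meta.gen = absv(7) = 7
  codegen.gen = neg(7) = -7
  graph.gen = min2(7, 7) = 7
  opt.gen = sub(7, 7) = 0
  omega.gen = max2(7, 0) = 7
  probe.gen = max2(7, -7) = 7
  export.gen = sub(7, 7) = 0

Propagation after the edit:
  assets.gen: runs — deps.txt -7->-9; result 7 (same value as before).
  bundle.gen: runs — deps.txt -7->-9; result 7 (same value as before).
  layout.gen: runs — deps.txt -7->-9; result 9.
  meta.gen: checked — values it read are unchanged (bundle.gen unchanged); reused cached 7 without running.
  codegen.gen: checked — values it read are unchanged (meta.gen unchanged); reused cached -7 without running.
  graph.gen: runs — layout.gen 7->9; result 7 (same value as before).
  opt.gen: runs — layout.gen 7->9; result 2.
  omega.gen: runs — opt.gen 0->2; result 7 (same value as before).
  probe.gen: checked — values it read are unchanged (graph.gen unchanged, codegen.gen unchanged); reused cached 7 without running.
  export.gen: checked — values it read are unchanged (probe.gen unchanged, omega.gen unchanged); reused cached 0 without running.

Key observation: the cutoff stops propagation at meta.gen — its inputs' values are unchanged, so it reuses its cache.

Marked dirty: assets.gen, bundle.gen, codegen.gen, export.gen, graph.gen, layout.gen, meta.gen, omega.gen, opt.gen, probe.gen.
Target commands that run: assets.gen, bundle.gen, graph.gen, layout.gen, omega.gen, opt.gen — 6 in total.
Checked but reused from cache: codegen.gen, export.gen, meta.gen, probe.gen.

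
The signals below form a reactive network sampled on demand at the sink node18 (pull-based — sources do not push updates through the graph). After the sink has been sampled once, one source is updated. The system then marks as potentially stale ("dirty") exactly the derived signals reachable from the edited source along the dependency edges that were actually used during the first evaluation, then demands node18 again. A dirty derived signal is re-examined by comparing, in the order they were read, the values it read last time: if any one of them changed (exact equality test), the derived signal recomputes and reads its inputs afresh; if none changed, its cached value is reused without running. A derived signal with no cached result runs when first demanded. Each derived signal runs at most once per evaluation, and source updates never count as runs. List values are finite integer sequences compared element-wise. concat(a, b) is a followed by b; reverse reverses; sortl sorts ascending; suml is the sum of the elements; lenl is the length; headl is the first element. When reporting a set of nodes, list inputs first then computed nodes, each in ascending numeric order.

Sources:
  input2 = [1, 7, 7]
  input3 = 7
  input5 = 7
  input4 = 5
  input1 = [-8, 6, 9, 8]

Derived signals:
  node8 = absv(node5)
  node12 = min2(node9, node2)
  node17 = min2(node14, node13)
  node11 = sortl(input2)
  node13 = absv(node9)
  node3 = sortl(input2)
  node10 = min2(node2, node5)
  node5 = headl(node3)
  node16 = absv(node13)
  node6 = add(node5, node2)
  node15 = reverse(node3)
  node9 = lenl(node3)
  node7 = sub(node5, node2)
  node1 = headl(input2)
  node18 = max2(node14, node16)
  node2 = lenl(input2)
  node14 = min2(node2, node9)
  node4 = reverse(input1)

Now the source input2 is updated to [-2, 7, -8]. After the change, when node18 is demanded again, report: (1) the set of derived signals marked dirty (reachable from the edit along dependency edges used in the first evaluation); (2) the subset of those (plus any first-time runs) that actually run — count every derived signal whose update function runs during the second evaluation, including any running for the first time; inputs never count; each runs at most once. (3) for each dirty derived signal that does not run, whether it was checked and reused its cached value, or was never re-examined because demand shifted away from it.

Dirty set: node2, node3, node9, node13, node14, node16, node18.
Run set: node2, node3, node9 (3 run).
Re-examined without running (cache reused): node13, node14, node16, node18.
The important point: at node13 every value read last time is unchanged, so the dirty flag clears without a run.

Initial pass — values computed on the first demand:
  node2 = lenl([1, 7, 7]) = 3
  node3 = sortl([1, 7, 7]) = [1, 7, 7]
  node9 = lenl([1, 7, 7]) = 3
  node13 = absv(3) = 3
  node14 = min2(3, 3) = 3
  node16 = absv(3) = 3
  node18 = max2(3, 3) = 3

Second demand — change propagation:
  node2: re-runs because input2 [1, 7, 7]->[-2, 7, -8]; new result 3 (unchanged).
  node3: re-runs because input2 [1, 7, 7]->[-2, 7, -8]; new result [-8, -2, 7].
  node9: re-runs because node3 [1, 7, 7]->[-8, -2, 7]; new result 3 (unchanged).
  node13: re-examined; everything it read last time is the same (node9 unchanged) — cache 3 kept, no run.
  node14: re-examined; everything it read last time is the same (node2 unchanged, node9 unchanged) — cache 3 kept, no run.
  node16: re-examined; everything it read last time is the same (node13 unchanged) — cache 3 kept, no run.
  node18: re-examined; everything it read last time is the same (node14 unchanged, node16 unchanged) — cache 3 kept, no run.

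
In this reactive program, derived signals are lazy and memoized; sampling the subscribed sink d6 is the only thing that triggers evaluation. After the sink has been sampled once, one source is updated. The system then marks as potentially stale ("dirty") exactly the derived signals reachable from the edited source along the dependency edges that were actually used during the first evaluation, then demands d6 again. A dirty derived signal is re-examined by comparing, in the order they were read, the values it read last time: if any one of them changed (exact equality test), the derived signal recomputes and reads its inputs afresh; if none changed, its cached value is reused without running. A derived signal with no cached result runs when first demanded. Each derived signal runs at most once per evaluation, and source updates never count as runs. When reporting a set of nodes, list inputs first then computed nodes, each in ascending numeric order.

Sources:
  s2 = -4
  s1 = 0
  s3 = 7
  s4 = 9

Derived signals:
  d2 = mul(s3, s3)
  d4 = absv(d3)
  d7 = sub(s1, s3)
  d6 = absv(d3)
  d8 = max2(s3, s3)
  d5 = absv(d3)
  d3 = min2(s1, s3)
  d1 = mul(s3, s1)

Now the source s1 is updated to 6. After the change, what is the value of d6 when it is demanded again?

First demand of the output computes:
  d3 = min2(0, 7) = 0
  d6 = absv(0) = 0

After the edit, cleaning proceeds:
  d3: a read changed (s1 0->6) — executes, giving 6.
  d6: a read changed (d3 0->6) — executes, giving 6.

Demanding d6 again yields 6.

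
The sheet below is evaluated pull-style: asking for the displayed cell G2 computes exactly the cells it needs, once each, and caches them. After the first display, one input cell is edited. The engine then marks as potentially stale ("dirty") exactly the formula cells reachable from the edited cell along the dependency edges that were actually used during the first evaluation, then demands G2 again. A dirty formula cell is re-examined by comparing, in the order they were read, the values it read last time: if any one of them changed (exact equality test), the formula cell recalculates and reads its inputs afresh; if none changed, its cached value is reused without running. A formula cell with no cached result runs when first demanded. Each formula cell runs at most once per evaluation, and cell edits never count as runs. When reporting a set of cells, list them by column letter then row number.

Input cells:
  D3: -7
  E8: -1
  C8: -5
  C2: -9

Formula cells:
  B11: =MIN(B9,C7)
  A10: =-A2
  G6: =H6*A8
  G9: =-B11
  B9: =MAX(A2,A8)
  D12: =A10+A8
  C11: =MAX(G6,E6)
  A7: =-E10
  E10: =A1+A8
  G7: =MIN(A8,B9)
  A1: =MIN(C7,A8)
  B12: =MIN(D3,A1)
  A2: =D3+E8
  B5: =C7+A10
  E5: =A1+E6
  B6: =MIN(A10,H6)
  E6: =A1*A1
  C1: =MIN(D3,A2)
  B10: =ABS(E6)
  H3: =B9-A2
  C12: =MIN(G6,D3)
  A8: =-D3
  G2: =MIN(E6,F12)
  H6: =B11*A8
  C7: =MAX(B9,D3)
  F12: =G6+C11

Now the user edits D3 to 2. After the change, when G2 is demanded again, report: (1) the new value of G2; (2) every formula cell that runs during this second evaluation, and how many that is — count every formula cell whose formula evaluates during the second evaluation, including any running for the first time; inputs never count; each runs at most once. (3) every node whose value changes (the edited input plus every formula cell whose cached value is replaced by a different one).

First demand of the output computes:
  A2 = -7 + -1 = -8
  A8 = -(-7) = 7
  B9 = MAX(-8, 7) = 7
  C7 = MAX(7, -7) = 7
  A1 = MIN(7, 7) = 7
  B11 = MIN(7, 7) = 7
  E6 = 7 * 7 = 49
  H6 = 7 * 7 = 49
  G6 = 49 * 7 = 343
  C11 = MAX(343, 49) = 343
  F12 = 343 + 343 = 686
  G2 = MIN(49, 686) = 49

After the edit, cleaning proceeds:
  A2: a read changed (D3 -7->2) — executes, giving 1.
  A8: a read changed (D3 -7->2) — executes, giving -2.
  B9: a read changed (A2 -8->1; A8 7->-2) — executes, giving 1.
  C7: a read changed (B9 7->1; D3 -7->2) — executes, giving 2.
  A1: a read changed (C7 7->2; A8 7->-2) — executes, giving -2.
  B11: a read changed (B9 7->1; C7 7->2) — executes, giving 1.
  E6: a read changed (A1 7->-2; A1 7->-2) — executes, giving 4.
  H6: a read changed (B11 7->1; A8 7->-2) — executes, giving -2.
  G6: a read changed (H6 49->-2; A8 7->-2) — executes, giving 4.
  C11: a read changed (G6 343->4; E6 49->4) — executes, giving 4.
  F12: a read changed (G6 343->4; C11 343->4) — executes, giving 8.
  G2: a read changed (E6 49->4; F12 686->8) — executes, giving 4.

Demanding G2 again yields 4.
12 formula cells run: A1, A2, A8, B9, B11, C7, C11, E6, F12, G2, G6, H6.
The nodes whose values change: A1, A2, A8, B9, B11, C7, C11, D3, E6, F12, G2, G6, H6.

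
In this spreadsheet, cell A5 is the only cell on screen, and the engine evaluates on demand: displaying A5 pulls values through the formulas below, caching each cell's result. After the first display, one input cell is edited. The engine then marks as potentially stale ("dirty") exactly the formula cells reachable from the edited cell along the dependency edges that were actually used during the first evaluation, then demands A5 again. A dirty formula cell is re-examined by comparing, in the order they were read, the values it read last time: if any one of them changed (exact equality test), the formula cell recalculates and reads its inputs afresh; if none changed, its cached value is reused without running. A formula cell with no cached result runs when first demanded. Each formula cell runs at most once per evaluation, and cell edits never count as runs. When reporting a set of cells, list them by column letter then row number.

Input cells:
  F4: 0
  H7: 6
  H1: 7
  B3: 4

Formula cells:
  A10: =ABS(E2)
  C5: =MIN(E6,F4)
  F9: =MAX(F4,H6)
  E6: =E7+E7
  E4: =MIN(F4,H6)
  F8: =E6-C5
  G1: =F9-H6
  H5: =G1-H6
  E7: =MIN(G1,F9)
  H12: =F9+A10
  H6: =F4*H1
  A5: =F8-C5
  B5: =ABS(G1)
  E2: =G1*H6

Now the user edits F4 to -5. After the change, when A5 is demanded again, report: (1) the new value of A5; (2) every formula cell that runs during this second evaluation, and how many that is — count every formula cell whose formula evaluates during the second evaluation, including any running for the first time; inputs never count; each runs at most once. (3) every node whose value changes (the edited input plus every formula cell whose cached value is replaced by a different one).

A5 now evaluates to 10.
Run set: A5, C5, E6, E7, F8, F9, G1, H6 (8 run).
Changed values: A5, C5, E6, E7, F4, F9, G1, H6.

Initial pass — values computed on the first demand:
  H6 = 0 * 7 = 0
  F9 = MAX(0, 0) = 0
  G1 = 0 - 0 = 0
  E7 = MIN(0, 0) = 0
  E6 = 0 + 0 = 0
  C5 = MIN(0, 0) = 0
  F8 = 0 - 0 = 0
  A5 = 0 - 0 = 0

Second demand — change propagation:
  H6: re-runs because F4 0->-5; new result -35.
  F9: re-runs because F4 0->-5; H6 0->-35; new result -5.
  G1: re-runs because F9 0->-5; H6 0->-35; new result 30.
  E7: re-runs because G1 0->30; F9 0->-5; new result -5.
  E6: re-runs because E7 0->-5; E7 0->-5; new result -10.
  C5: re-runs because E6 0->-10; F4 0->-5; new result -10.
  F8: re-runs because E6 0->-10; C5 0->-10; new result 0 (unchanged).
  A5: re-runs because C5 0->-10; new result 10.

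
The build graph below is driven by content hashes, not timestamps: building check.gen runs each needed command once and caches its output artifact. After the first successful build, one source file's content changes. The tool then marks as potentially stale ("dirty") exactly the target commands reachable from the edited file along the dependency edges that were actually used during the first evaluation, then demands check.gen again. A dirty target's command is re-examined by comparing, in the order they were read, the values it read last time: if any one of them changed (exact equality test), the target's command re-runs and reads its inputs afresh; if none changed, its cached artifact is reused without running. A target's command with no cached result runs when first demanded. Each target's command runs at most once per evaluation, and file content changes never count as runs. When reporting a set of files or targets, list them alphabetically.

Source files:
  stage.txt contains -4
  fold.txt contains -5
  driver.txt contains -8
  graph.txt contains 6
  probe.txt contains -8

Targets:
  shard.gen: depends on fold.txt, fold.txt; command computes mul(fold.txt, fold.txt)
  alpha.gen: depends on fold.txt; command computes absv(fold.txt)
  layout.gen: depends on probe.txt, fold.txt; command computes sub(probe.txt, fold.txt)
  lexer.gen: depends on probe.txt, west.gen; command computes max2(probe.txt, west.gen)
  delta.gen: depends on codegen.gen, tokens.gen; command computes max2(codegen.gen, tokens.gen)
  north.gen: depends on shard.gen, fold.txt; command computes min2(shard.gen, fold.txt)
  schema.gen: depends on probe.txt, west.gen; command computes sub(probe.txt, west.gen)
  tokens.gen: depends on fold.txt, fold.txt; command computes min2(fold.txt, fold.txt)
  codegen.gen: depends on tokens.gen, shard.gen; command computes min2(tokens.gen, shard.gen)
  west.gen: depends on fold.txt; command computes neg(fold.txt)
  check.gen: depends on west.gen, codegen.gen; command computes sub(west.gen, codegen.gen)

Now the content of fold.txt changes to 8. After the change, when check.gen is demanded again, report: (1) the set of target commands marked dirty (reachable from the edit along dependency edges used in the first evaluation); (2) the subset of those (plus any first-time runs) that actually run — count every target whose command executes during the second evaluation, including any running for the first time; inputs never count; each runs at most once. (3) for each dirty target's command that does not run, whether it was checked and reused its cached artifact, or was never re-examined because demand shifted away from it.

Initial pass — values computed on the first demand:
  shard.gen = mul(-5, -5) = 25
  tokens.gen = min2(-5, -5) = -5
  codegen.gen = min2(-5, 25) = -5
  west.gen = neg(-5) = 5
  check.gen = sub(5, -5) = 10

Second demand — change propagation:
  shard.gen: re-runs because fold.txt -5->8; fold.txt -5->8; new result 64.
  tokens.gen: re-runs because fold.txt -5->8; fold.txt -5->8; new result 8.
  codegen.gen: re-runs because tokens.gen -5->8; shard.gen 25->64; new result 8.
  west.gen: re-runs because fold.txt -5->8; new result -8.
  check.gen: re-runs because west.gen 5->-8; codegen.gen -5->8; new result -16.

Dirty set: check.gen, codegen.gen, shard.gen, tokens.gen, west.gen.
Run set: check.gen, codegen.gen, shard.gen, tokens.gen, west.gen (5 run).
All dirty target commands ended up running.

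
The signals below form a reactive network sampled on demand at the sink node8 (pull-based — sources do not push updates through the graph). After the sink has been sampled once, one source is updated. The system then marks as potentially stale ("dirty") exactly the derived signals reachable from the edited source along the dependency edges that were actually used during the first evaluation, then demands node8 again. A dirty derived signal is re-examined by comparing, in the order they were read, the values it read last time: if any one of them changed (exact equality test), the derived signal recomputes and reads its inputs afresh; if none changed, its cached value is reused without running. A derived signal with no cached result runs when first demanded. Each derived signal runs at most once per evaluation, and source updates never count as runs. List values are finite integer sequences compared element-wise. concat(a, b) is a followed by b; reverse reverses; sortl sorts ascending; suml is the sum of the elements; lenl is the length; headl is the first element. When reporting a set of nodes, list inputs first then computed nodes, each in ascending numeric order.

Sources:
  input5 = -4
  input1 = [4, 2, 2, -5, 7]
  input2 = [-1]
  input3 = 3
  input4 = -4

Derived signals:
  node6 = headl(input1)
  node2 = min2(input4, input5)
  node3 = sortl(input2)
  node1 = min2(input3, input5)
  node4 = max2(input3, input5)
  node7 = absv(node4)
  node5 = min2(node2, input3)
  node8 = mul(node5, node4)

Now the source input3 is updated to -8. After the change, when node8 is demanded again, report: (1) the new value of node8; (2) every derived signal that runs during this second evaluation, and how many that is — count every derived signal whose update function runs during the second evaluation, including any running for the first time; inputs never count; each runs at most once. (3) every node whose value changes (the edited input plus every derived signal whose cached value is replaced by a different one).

Initial pass — values computed on the first demand:
  node2 = min2(-4, -4) = -4
  node4 = max2(3, -4) = 3
  node5 = min2(-4, 3) = -4
  node8 = mul(-4, 3) = -12

Second demand — change propagation:
  node4: re-runs because input3 3->-8; new result -4.
  node5: re-runs because input3 3->-8; new result -8.
  node8: re-runs because node5 -4->-8; node4 3->-4; new result 32.

node8 now evaluates to 32.
Run set: node4, node5, node8 (3 run).
Changed values: input3, node4, node5, node8.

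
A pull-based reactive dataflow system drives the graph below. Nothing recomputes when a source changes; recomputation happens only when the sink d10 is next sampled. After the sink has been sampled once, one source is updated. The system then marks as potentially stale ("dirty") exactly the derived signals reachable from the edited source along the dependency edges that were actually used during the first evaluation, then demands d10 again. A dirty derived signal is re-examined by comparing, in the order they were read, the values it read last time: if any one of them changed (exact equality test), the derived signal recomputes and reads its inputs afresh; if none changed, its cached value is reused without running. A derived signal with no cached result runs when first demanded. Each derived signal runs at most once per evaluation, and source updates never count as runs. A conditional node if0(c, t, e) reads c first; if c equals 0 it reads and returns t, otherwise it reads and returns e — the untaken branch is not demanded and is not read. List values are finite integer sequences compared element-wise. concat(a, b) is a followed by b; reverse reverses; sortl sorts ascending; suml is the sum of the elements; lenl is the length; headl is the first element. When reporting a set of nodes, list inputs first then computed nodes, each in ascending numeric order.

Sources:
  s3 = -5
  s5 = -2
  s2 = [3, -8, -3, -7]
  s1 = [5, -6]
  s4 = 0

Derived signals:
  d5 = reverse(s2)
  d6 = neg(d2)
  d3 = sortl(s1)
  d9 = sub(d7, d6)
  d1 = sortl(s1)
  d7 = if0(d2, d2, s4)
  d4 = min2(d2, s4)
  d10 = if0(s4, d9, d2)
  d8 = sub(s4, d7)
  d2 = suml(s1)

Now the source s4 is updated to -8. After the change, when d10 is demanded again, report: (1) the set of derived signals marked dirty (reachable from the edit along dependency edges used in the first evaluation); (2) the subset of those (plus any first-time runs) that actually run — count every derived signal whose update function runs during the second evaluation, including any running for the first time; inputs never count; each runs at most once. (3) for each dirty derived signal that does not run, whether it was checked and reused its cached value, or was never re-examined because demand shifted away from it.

First evaluation (everything demanded from the output):
  d2 = suml([5, -6]) = -1
  d6 = neg(-1) = 1
  d7 = if0(d2=-1 -> else branch s4) = 0
  d9 = sub(0, 1) = -1
  d10 = if0(s4=0 -> then branch d9) = -1

Propagation after the edit:
  d7: marked dirty but never re-examined — demand shifted away from it.
  d9: marked dirty but never re-examined — demand shifted away from it.
  d10: runs — s4 0->-8; result -1 (same value as before).

Key observation: a condition flipped, so demand moved to the other branch — d7, d9 are never re-examined.

Marked dirty: d7, d9, d10.
Derived signals that run: d10 — 1 in total.
Never re-examined (demand shifted away): d7, d9.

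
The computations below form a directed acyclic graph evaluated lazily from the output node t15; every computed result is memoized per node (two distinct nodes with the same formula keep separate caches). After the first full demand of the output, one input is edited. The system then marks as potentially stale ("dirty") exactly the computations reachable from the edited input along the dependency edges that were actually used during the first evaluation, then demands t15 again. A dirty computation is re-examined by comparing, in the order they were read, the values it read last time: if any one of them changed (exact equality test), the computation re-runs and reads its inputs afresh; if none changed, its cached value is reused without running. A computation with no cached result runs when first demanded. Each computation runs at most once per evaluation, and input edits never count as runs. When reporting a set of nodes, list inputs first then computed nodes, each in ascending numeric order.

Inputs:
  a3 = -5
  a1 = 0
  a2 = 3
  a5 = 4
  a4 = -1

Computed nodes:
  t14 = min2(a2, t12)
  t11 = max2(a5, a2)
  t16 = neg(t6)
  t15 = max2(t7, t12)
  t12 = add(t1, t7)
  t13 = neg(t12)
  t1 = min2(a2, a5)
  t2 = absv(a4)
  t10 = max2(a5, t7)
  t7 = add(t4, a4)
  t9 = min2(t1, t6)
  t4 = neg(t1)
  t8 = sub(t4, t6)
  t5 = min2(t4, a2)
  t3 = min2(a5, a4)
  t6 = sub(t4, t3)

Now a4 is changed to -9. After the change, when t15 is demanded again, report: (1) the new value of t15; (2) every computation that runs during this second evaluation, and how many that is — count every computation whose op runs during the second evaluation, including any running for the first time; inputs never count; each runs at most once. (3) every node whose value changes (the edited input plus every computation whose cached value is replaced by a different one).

Demanding t15 again yields -9.
3 computations run: t7, t12, t15.
The nodes whose values change: a4, t7, t12, t15.

First demand of the output computes:
  t1 = min2(3, 4) = 3
  t4 = neg(3) = -3
  t7 = add(-3, -1) = -4
  t12 = add(3, -4) = -1
  t15 = max2(-4, -1) = -1

After the edit, cleaning proceeds:
  t7: a read changed (a4 -1->-9) — executes, giving -12.
  t12: a read changed (t7 -4->-12) — executes, giving -9.
  t15: a read changed (t7 -4->-12; t12 -1->-9) — executes, giving -9.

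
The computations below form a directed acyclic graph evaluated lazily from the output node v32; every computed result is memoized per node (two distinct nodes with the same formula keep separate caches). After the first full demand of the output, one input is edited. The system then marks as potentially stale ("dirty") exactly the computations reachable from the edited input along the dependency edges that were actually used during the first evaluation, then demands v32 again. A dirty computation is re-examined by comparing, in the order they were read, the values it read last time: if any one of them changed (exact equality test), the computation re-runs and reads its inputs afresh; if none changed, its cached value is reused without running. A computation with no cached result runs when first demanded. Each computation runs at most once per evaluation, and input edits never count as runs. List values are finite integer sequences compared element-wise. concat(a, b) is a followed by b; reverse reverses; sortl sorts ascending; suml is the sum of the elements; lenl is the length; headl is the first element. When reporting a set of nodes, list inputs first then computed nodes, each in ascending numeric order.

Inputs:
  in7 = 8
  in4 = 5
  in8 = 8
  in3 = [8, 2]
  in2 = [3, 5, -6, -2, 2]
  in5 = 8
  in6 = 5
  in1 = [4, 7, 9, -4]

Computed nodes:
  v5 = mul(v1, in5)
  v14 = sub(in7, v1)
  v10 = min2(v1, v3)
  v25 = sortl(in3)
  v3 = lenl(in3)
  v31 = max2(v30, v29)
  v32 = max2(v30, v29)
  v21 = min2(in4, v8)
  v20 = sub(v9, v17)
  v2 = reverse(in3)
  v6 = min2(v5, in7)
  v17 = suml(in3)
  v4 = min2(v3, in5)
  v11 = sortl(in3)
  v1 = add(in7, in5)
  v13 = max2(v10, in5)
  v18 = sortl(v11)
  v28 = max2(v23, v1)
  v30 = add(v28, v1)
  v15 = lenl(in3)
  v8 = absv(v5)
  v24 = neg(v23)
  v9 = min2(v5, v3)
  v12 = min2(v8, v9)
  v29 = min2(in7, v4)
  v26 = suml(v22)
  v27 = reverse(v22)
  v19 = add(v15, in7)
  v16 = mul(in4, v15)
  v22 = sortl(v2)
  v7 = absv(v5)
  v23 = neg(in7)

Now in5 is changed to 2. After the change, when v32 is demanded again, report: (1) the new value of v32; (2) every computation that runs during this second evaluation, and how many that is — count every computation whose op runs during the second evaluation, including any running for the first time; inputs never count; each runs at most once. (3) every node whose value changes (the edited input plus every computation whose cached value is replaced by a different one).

Demanding v32 again yields 20.
5 computations run: v1, v4, v28, v30, v32.
The nodes whose values change: in5, v1, v28, v30, v32.
Note where the cutoff bites: v29 is checked, finds nothing changed, and keeps its cache.

First demand of the output computes:
  v1 = add(8, 8) = 16
  v3 = lenl([8, 2]) = 2
  v4 = min2(2, 8) = 2
  v23 = neg(8) = -8
  v28 = max2(-8, 16) = 16
  v29 = min2(8, 2) = 2
  v30 = add(16, 16) = 32
  v32 = max2(32, 2) = 32

After the edit, cleaning proceeds:
  v1: a read changed (in5 8->2) — executes, giving 10.
  v4: a read changed (in5 8->2) — executes, giving 2 — identical to its old value.
  v28: a read changed (v1 16->10) — executes, giving 10.
  v29: dirty, but its reads are unchanged (in7 unchanged, v4 unchanged); cached 2 stands.
  v30: a read changed (v28 16->10; v1 16->10) — executes, giving 20.
  v32: a read changed (v30 32->20) — executes, giving 20.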